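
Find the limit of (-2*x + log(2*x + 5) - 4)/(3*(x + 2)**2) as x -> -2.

Direct substitution gives 0/0.
Apply L'Hôpital: lim (-2 + 2/(2*x + 5))/(6*x + 12), still 0/0.
After 2 applications of L'Hôpital's rule the quotient is (-4/(2*x + 5)^2)/(6); substituting x = -2 gives -2/3.

-2/3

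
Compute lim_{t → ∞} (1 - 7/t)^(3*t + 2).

e^(-21)

The base → 1 and the exponent → ∞: a 1^∞ form.
Take logarithms: (3t + 2)·ln(1 - 7/t). Since ln(1+u) ~ u for small u, this behaves like (3t)·(-7/t) → -21.
So the limit is e^(-21).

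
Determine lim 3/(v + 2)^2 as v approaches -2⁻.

As v → -2⁻, (v + 2) → 0⁻, so (v + 2)^2 → 0⁺ and 3/(v + 2)^2 → ∞.

∞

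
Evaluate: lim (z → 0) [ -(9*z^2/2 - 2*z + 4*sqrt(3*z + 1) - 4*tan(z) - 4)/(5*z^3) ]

Substitution gives 0/0 (the numerator vanishes to order 3).
Expand each term to order z^3: the coefficient of z^3 in 4·√(1 + 3z) is 27/4 and in -4·tan(z) is -4/3.
Lower-order terms cancel with the polynomial part, so the numerator is (65/12)·z^3 + o(z^3), and the limit is (65/12)/(-5) = -13/12.

-13/12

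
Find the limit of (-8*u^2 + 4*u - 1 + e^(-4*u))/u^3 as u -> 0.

Direct substitution gives 0/0.
Apply L'Hôpital: lim (-16*u + 4 - 4*e^(-4*u))/(3*u^2), still 0/0.
Apply L'Hôpital: lim (-16 + 16*e^(-4*u))/(6*u), still 0/0.
After 3 applications of L'Hôpital's rule the quotient is (-64*e^(-4*u))/(6); substituting u = 0 gives -32/3.

-32/3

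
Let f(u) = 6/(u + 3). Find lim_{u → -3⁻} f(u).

As u → -3⁻, (u + 3) → 0⁻, so (u + 3)^1 → 0⁻ and 6/(u + 3)^1 → -∞.

-∞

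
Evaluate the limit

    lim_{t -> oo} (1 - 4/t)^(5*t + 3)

Let L be the limit and take ln: ln L = lim (5t + 3)·ln(1 - 4/t) = lim (5t + 3)·(-4/t + O(1/t²)) = -20.
Hence L = e^(-20).

e^(-20)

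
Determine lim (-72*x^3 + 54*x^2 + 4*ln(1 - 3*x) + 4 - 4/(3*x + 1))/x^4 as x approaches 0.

-405

Substitution gives 0/0; apply L'Hôpital's rule 4 times.
After differentiating numerator and denominator 4 times the quotient is (-7776/(3*x + 1)^5 - 1944/(3*x - 1)^4)/(24); at x = 0 this is -405.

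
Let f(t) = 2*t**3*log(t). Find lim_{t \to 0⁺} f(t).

This is a 0·(−∞) form. Rewrite as 2·ln(t) / t^(−3) and apply L'Hôpital:
the derivative quotient is 2·(1/t) / (−3·t^(−4)) = (-2/3)·t^3 → 0.

0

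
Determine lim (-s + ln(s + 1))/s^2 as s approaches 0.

-1/2

Direct substitution gives 0/0.
Apply L'Hôpital: lim (-1 + 1/(s + 1))/(2*s), still 0/0.
After 2 applications of L'Hôpital's rule the quotient is (-1/(s + 1)^2)/(2); substituting s = 0 gives -1/2.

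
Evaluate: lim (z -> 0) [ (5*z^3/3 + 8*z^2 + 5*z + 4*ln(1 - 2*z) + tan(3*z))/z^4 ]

Substitution gives 0/0 (the numerator vanishes to order 4).
Expand each term to order z^4: the coefficient of z^4 in 4·ln(1 - 2z) is -16 and in tan(3z) is 0.
Lower-order terms cancel with the polynomial part, so the numerator is (-16)·z^4 + o(z^4), and the limit is (-16)/(1) = -16.

-16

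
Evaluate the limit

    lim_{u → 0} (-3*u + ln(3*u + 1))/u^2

-9/2

Direct substitution gives 0/0.
Apply L'Hôpital: lim (-3 + 3/(3*u + 1))/(2*u), still 0/0.
After 2 applications of L'Hôpital's rule the quotient is (-9/(3*u + 1)^2)/(2); substituting u = 0 gives -9/2.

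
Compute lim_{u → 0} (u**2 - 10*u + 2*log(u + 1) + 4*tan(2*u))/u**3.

34/3

Substitution gives 0/0; apply L'Hôpital's rule 3 times.
After differentiating numerator and denominator 3 times the quotient is (4*(16*(u + 1)^3*(3*tan(2*u)^2 + 1)/cos(2*u)^2 + 1)/(u + 1)^3)/(6); at u = 0 this is 34/3.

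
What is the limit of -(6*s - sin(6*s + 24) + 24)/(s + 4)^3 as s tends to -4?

Direct substitution gives 0/0.
Apply L'Hôpital: lim (6 - 6*cos(6*s + 24))/(-3*(s + 4)^2), still 0/0.
Apply L'Hôpital: lim (36*sin(6*s + 24))/(-6*s - 24), still 0/0.
After 3 applications of L'Hôpital's rule the quotient is (216*cos(6*s + 24))/(-6); substituting s = -4 gives -36.

-36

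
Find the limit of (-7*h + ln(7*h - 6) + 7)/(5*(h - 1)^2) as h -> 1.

Direct substitution gives 0/0.
Apply L'Hôpital: lim (-7 + 7/(7*h - 6))/(10*h - 10), still 0/0.
After 2 applications of L'Hôpital's rule the quotient is (-49/(7*h - 6)^2)/(10); substituting h = 1 gives -49/10.

-49/10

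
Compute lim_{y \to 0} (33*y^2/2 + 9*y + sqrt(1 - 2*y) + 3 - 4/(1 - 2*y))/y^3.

Substitution gives 0/0 (the numerator vanishes to order 3).
Expand each term to order y^3: the coefficient of y^3 in -4·1/(1 - 2y) is -32 and in √(1 - 2y) is -1/2.
Lower-order terms cancel with the polynomial part, so the numerator is (-65/2)·y^3 + o(y^3), and the limit is (-65/2)/(1) = -65/2.

-65/2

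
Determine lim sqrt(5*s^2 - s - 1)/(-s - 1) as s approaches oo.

For large |s|, √(5*s^2 - s - 1) ≈ √5·|s| and the denominator ≈ -s.
Since s → +∞, |s| = s, giving √5/(-1) = -√(5).

-√(5)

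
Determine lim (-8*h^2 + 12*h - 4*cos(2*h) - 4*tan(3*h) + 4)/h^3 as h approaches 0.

Substitution gives 0/0; apply L'Hôpital's rule 3 times.
After differentiating numerator and denominator 3 times the quotient is (-32*sin(2*h) - 648*tan(3*h)^4 - 864*tan(3*h)^2 - 216)/(6); at h = 0 this is -36.

-36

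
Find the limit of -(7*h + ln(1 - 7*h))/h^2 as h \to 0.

Direct substitution gives 0/0.
Apply L'Hôpital: lim (7 - 7/(1 - 7*h))/(-2*h), still 0/0.
After 2 applications of L'Hôpital's rule the quotient is (-49/(1 - 7*h)^2)/(-2); substituting h = 0 gives 49/2.

49/2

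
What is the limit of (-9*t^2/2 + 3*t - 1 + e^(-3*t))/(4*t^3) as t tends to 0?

-9/8

Direct substitution gives 0/0.
Apply L'Hôpital: lim (-9*t + 3 - 3*e^(-3*t))/(12*t^2), still 0/0.
Apply L'Hôpital: lim (-9 + 9*e^(-3*t))/(24*t), still 0/0.
After 3 applications of L'Hôpital's rule the quotient is (-27*e^(-3*t))/(24); substituting t = 0 gives -9/8.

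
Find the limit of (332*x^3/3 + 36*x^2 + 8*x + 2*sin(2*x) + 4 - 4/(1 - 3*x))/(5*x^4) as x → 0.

Substitution gives 0/0 (the numerator vanishes to order 4).
Expand each term to order x^4: the coefficient of x^4 in -4·1/(1 - 3x) is -324 and in 2·sin(2x) is 0.
Lower-order terms cancel with the polynomial part, so the numerator is (-324)·x^4 + o(x^4), and the limit is (-324)/(5) = -324/5.

-324/5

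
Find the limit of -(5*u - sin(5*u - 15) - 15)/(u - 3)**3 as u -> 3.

Direct substitution gives 0/0.
Apply L'Hôpital: lim (5 - 5*cos(5*u - 15))/(-3*(u - 3)^2), still 0/0.
Apply L'Hôpital: lim (25*sin(5*u - 15))/(18 - 6*u), still 0/0.
After 3 applications of L'Hôpital's rule the quotient is (125*cos(5*u - 15))/(-6); substituting u = 3 gives -125/6.

-125/6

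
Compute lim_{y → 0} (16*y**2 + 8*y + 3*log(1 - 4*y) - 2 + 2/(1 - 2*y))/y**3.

-48

Substitution gives 0/0 (the numerator vanishes to order 3).
Expand each term to order y^3: the coefficient of y^3 in 2·1/(1 - 2y) is 16 and in 3·ln(1 - 4y) is -64.
Lower-order terms cancel with the polynomial part, so the numerator is (-48)·y^3 + o(y^3), and the limit is (-48)/(1) = -48.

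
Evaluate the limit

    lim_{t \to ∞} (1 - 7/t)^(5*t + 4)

Write it as [(1 - 7/t)^t]^(5) · (1 - 7/t)^(4). The bracketed term tends to e^(-7) and the second factor to 1, so the limit is e^(-35).

e^(-35)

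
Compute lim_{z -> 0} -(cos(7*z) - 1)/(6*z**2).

49/12

Direct substitution gives 0/0.
Apply L'Hôpital: lim (-7*sin(7*z))/(-12*z), still 0/0.
After 2 applications of L'Hôpital's rule the quotient is (-49*cos(7*z))/(-12); substituting z = 0 gives 49/12.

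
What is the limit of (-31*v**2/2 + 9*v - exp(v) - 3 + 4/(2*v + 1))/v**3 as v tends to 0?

-193/6

Substitution gives 0/0 (the numerator vanishes to order 3).
Expand each term to order v^3: the coefficient of v^3 in −e^(v) is -1/6 and in 4·1/(1 + 2v) is -32.
Lower-order terms cancel with the polynomial part, so the numerator is (-193/6)·v^3 + o(v^3), and the limit is (-193/6)/(1) = -193/6.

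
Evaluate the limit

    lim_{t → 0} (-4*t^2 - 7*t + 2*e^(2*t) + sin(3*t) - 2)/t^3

Substitution gives 0/0; apply L'Hôpital's rule 3 times.
After differentiating numerator and denominator 3 times the quotient is (16*e^(2*t) - 27*cos(3*t))/(6); at t = 0 this is -11/6.

-11/6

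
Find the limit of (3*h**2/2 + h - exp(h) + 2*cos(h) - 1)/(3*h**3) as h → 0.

-1/18

Substitution gives 0/0; apply L'Hôpital's rule 3 times.
After differentiating numerator and denominator 3 times the quotient is (-e^(h) + 2*sin(h))/(18); at h = 0 this is -1/18.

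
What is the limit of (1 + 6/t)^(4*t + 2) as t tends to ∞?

e^(24)

The base → 1 and the exponent → ∞: a 1^∞ form.
Take logarithms: (4t + 2)·ln(1 + 6/t). Since ln(1+u) ~ u for small u, this behaves like (4t)·(6/t) → 24.
So the limit is e^(24).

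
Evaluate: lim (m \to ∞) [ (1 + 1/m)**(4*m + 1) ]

Write it as [(1 + 1/m)^m]^(4) · (1 + 1/m)^(1). The bracketed term tends to e^(1) and the second factor to 1, so the limit is e^(4).

e^(4)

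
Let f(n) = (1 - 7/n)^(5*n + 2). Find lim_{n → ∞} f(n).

e^(-35)

Write it as [(1 - 7/n)^n]^(5) · (1 - 7/n)^(2). The bracketed term tends to e^(-7) and the second factor to 1, so the limit is e^(-35).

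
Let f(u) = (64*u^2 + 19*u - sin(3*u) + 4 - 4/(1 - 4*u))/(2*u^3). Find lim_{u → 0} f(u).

Substitution gives 0/0 (the numerator vanishes to order 3).
Expand each term to order u^3: the coefficient of u^3 in −sin(3u) is 9/2 and in -4·1/(1 - 4u) is -256.
Lower-order terms cancel with the polynomial part, so the numerator is (-503/2)·u^3 + o(u^3), and the limit is (-503/2)/(2) = -503/4.

-503/4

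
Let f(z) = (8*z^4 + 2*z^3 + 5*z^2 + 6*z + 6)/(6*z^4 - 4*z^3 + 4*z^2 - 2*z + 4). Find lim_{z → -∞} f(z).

4/3

Numerator and denominator both have degree 4.
Dividing every term by z^4, all lower-order terms vanish and the limit is the ratio of leading coefficients, 8/(6) = 4/3.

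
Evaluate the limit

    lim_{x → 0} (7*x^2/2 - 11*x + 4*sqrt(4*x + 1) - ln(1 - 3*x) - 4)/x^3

25

Substitution gives 0/0; apply L'Hôpital's rule 3 times.
After differentiating numerator and denominator 3 times the quotient is (96/(4*x + 1)^(5/2) - 54/(3*x - 1)^3)/(6); at x = 0 this is 25.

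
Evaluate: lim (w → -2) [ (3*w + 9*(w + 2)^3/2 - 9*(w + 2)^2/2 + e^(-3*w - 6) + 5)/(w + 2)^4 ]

27/8

Direct substitution gives 0/0.
Apply L'Hôpital: lim (-9*w + 27*(w + 2)^2/2 - 3*e^(-3*w - 6) - 15)/(4*(w + 2)^3), still 0/0.
Apply L'Hôpital: lim (27*w + 9*e^(-3*w - 6) + 45)/(12*(w + 2)^2), still 0/0.
Apply L'Hôpital: lim (27 - 27*e^(-3*w - 6))/(24*w + 48), still 0/0.
After 4 applications of L'Hôpital's rule the quotient is (81*e^(-3*w - 6))/(24); substituting w = -2 gives 27/8.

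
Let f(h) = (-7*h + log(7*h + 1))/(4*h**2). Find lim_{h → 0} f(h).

-49/8

Direct substitution gives 0/0.
Apply L'Hôpital: lim (-7 + 7/(7*h + 1))/(8*h), still 0/0.
After 2 applications of L'Hôpital's rule the quotient is (-49/(7*h + 1)^2)/(8); substituting h = 0 gives -49/8.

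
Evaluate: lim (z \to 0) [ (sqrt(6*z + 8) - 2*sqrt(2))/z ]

A 0/0 form; rationalise with √(8 + 6z) + √8. This collapses the numerator to 6z, leaving 6/(√(8 + 6z) + √8) → 6/(2√8) = 3*√(2)/4.

3*√(2)/4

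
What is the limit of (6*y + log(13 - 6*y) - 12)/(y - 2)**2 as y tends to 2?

Direct substitution gives 0/0.
Apply L'Hôpital: lim (6 - 6/(13 - 6*y))/(2*y - 4), still 0/0.
After 2 applications of L'Hôpital's rule the quotient is (-36/(13 - 6*y)^2)/(2); substituting y = 2 gives -18.

-18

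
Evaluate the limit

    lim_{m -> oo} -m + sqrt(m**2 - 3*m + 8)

-3/2

An ∞ − ∞ form. Rationalising with the conjugate, the difference becomes (-3m + 8) / (√(m^2 - 3*m + 8) + m).
For large m the denominator behaves like 2·m, so the quotient tends to -3/2 = -3/2.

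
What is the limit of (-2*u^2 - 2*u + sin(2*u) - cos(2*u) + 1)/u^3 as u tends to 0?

Substitution gives 0/0 (the numerator vanishes to order 3).
Expand each term to order u^3: the coefficient of u^3 in −cos(2u) is 0 and in sin(2u) is -4/3.
Lower-order terms cancel with the polynomial part, so the numerator is (-4/3)·u^3 + o(u^3), and the limit is (-4/3)/(1) = -4/3.

-4/3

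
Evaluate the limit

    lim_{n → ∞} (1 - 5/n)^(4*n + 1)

e^(-20)

Write it as [(1 - 5/n)^n]^(4) · (1 - 5/n)^(1). The bracketed term tends to e^(-5) and the second factor to 1, so the limit is e^(-20).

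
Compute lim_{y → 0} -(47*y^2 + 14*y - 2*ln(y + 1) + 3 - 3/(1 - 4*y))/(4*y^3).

289/6

Substitution gives 0/0 (the numerator vanishes to order 3).
Expand each term to order y^3: the coefficient of y^3 in -3·1/(1 - 4y) is -192 and in -2·ln(1 + y) is -2/3.
Lower-order terms cancel with the polynomial part, so the numerator is (-578/3)·y^3 + o(y^3), and the limit is (-578/3)/(-4) = 289/6.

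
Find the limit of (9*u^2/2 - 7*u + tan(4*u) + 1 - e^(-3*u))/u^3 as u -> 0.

Substitution gives 0/0 (the numerator vanishes to order 3).
Expand each term to order u^3: the coefficient of u^3 in tan(4u) is 64/3 and in −e^(-3u) is 9/2.
Lower-order terms cancel with the polynomial part, so the numerator is (155/6)·u^3 + o(u^3), and the limit is (155/6)/(1) = 155/6.

155/6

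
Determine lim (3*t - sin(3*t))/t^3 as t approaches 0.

9/2

Direct substitution gives 0/0.
Apply L'Hôpital: lim (3 - 3*cos(3*t))/(3*t^2), still 0/0.
Apply L'Hôpital: lim (9*sin(3*t))/(6*t), still 0/0.
After 3 applications of L'Hôpital's rule the quotient is (27*cos(3*t))/(6); substituting t = 0 gives 9/2.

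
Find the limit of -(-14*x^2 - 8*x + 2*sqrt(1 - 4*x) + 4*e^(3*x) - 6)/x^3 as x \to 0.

-10

Substitution gives 0/0 (the numerator vanishes to order 3).
Expand each term to order x^3: the coefficient of x^3 in 2·√(1 - 4x) is -8 and in 4·e^(3x) is 18.
Lower-order terms cancel with the polynomial part, so the numerator is (10)·x^3 + o(x^3), and the limit is (10)/(-1) = -10.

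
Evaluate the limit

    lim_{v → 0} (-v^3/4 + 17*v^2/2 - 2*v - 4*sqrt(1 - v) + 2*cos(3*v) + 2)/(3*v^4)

221/96

Substitution gives 0/0; apply L'Hôpital's rule 4 times.
After differentiating numerator and denominator 4 times the quotient is (162*cos(3*v) + 15/(4*(1 - v)^(7/2)))/(72); at v = 0 this is 221/96.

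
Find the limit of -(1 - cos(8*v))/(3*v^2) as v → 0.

Substitution gives 0/0.
Use (1 − cos u)/u² → 1/2 with u = 8v: the limit is 8²/(2·(-3)) = -32/3.

-32/3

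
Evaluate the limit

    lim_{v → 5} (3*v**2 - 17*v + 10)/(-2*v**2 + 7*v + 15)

Direct substitution gives 0/0, so factor. Both numerator and denominator have (v - 5) as a factor.
After cancelling, the expression reduces to (3*v - 2)/(-2*v - 3).
Substituting v = 5 gives -1.

-1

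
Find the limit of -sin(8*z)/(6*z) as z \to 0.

-4/3

Substitution gives 0/0.
Write it as (8/(-6))·sin(8z)/(8z); since sin(u)/u → 1, the limit is -4/3.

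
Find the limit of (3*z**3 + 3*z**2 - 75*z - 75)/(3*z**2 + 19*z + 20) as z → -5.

-120/11

Direct substitution gives 0/0, so factor. Both numerator and denominator have (z + 5) as a factor.
After cancelling, the expression reduces to (3*z^2 - 12*z - 15)/(3*z + 4).
Substituting z = -5 gives -120/11.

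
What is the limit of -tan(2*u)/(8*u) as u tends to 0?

-1/4

Substitution gives 0/0.
Since tan(θ)/θ → 1 as θ → 0, tan(2u)/(2u) → 1 and the limit is 2/(-8) = -1/4.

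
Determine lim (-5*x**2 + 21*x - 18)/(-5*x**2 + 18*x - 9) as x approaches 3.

Direct substitution gives 0/0, so factor. Both numerator and denominator have (x - 3) as a factor.
After cancelling, the expression reduces to (6 - 5*x)/(3 - 5*x).
Substituting x = 3 gives 3/4.

3/4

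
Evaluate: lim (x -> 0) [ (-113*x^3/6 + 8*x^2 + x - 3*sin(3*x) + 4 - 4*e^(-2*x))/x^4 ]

Substitution gives 0/0; apply L'Hôpital's rule 4 times.
After differentiating numerator and denominator 4 times the quotient is (-243*sin(3*x) - 64*e^(-2*x))/(24); at x = 0 this is -8/3.

-8/3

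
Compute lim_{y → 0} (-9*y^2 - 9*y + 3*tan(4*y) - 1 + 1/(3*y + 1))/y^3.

Substitution gives 0/0; apply L'Hôpital's rule 3 times.
After differentiating numerator and denominator 3 times the quotient is (1152*tan(4*y)^2/cos(4*y)^2 + 384/cos(4*y)^2 - 162/(3*y + 1)^4)/(6); at y = 0 this is 37.

37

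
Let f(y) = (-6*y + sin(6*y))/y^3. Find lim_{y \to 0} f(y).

-36

Direct substitution gives 0/0.
Apply L'Hôpital: lim (6*cos(6*y) - 6)/(3*y^2), still 0/0.
Apply L'Hôpital: lim (-36*sin(6*y))/(6*y), still 0/0.
After 3 applications of L'Hôpital's rule the quotient is (-216*cos(6*y))/(6); substituting y = 0 gives -36.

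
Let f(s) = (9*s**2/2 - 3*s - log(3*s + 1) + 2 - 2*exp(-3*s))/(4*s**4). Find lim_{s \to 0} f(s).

Substitution gives 0/0 (the numerator vanishes to order 4).
Expand each term to order s^4: the coefficient of s^4 in -2·e^(-3s) is -27/4 and in −ln(1 + 3s) is 81/4.
Lower-order terms cancel with the polynomial part, so the numerator is (27/2)·s^4 + o(s^4), and the limit is (27/2)/(4) = 27/8.

27/8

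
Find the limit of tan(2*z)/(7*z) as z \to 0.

2/7

Substitution gives 0/0.
Since tan(u)/u → 1 as u → 0, tan(2z)/(2z) → 1 and the limit is 2/7.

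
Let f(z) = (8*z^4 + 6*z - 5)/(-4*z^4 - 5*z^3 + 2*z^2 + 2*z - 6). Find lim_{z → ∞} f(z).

-2

Numerator and denominator both have degree 4.
Dividing every term by z^4, all lower-order terms vanish and the limit is the ratio of leading coefficients, 8/(-4) = -2.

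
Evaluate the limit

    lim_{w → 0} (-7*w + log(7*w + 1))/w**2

-49/2

Direct substitution gives 0/0.
Apply L'Hôpital: lim (-7 + 7/(7*w + 1))/(2*w), still 0/0.
After 2 applications of L'Hôpital's rule the quotient is (-49/(7*w + 1)^2)/(2); substituting w = 0 gives -49/2.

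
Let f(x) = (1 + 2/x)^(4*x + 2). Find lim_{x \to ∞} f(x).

e^(8)

Let L be the limit and take ln: ln L = lim (4x + 2)·ln(1 + 2/x) = lim (4x + 2)·(2/x + O(1/x²)) = 8.
Hence L = e^(8).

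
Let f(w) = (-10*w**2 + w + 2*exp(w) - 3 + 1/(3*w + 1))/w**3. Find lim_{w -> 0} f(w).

-80/3

Substitution gives 0/0 (the numerator vanishes to order 3).
Expand each term to order w^3: the coefficient of w^3 in 1/(1 + 3w) is -27 and in 2·e^(w) is 1/3.
Lower-order terms cancel with the polynomial part, so the numerator is (-80/3)·w^3 + o(w^3), and the limit is (-80/3)/(1) = -80/3.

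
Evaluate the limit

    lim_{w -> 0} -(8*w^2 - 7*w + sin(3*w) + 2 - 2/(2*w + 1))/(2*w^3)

-23/4

Substitution gives 0/0 (the numerator vanishes to order 3).
Expand each term to order w^3: the coefficient of w^3 in -2·1/(1 + 2w) is 16 and in sin(3w) is -9/2.
Lower-order terms cancel with the polynomial part, so the numerator is (23/2)·w^3 + o(w^3), and the limit is (23/2)/(-2) = -23/4.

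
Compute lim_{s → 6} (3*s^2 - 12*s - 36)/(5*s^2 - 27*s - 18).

8/11

At s = 6 both the top and bottom vanish — a removable singularity. Factoring out (s - 6) from each leaves (3*s + 6)/(5*s + 3), which at s = 6 equals 8/11.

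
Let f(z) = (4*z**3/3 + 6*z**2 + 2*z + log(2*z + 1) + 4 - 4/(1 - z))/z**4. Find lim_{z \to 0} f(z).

-8

Substitution gives 0/0; apply L'Hôpital's rule 4 times.
After differentiating numerator and denominator 4 times the quotient is (-96/(2*z + 1)^4 + 96/(z - 1)^5)/(24); at z = 0 this is -8.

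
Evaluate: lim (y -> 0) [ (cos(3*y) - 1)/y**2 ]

-9/2

Direct substitution gives 0/0.
Apply L'Hôpital: lim (-3*sin(3*y))/(2*y), still 0/0.
After 2 applications of L'Hôpital's rule the quotient is (-9*cos(3*y))/(2); substituting y = 0 gives -9/2.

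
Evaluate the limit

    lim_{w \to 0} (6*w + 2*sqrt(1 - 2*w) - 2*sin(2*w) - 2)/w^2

Substitution gives 0/0 (the numerator vanishes to order 2).
Expand each term to order w^2: the coefficient of w^2 in 2·√(1 - 2w) is -1 and in -2·sin(2w) is 0.
Lower-order terms cancel with the polynomial part, so the numerator is (-1)·w^2 + o(w^2), and the limit is (-1)/(1) = -1.

-1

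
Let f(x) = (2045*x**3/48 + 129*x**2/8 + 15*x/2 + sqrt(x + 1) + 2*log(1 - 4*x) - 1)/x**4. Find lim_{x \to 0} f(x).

-16389/128

Substitution gives 0/0 (the numerator vanishes to order 4).
Expand each term to order x^4: the coefficient of x^4 in 2·ln(1 - 4x) is -128 and in √(1 + x) is -5/128.
Lower-order terms cancel with the polynomial part, so the numerator is (-16389/128)·x^4 + o(x^4), and the limit is (-16389/128)/(1) = -16389/128.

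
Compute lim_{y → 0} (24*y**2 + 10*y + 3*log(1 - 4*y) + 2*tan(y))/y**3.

Substitution gives 0/0; apply L'Hôpital's rule 3 times.
After differentiating numerator and denominator 3 times the quotient is (12*tan(y)^2/cos(y)^2 + 4/cos(y)^2 + 384/(4*y - 1)^3)/(6); at y = 0 this is -190/3.

-190/3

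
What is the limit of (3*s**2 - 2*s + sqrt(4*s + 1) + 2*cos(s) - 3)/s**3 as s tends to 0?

4

Substitution gives 0/0; apply L'Hôpital's rule 3 times.
After differentiating numerator and denominator 3 times the quotient is (2*sin(s) + 24/(4*s + 1)^(5/2))/(6); at s = 0 this is 4.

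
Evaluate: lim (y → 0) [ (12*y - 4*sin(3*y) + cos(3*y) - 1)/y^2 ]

-9/2

Substitution gives 0/0 (the numerator vanishes to order 2).
Expand each term to order y^2: the coefficient of y^2 in cos(3y) is -9/2 and in -4·sin(3y) is 0.
Lower-order terms cancel with the polynomial part, so the numerator is (-9/2)·y^2 + o(y^2), and the limit is (-9/2)/(1) = -9/2.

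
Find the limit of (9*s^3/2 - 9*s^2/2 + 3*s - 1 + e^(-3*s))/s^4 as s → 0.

Direct substitution gives 0/0.
Apply L'Hôpital: lim (27*s^2/2 - 9*s + 3 - 3*e^(-3*s))/(4*s^3), still 0/0.
Apply L'Hôpital: lim (27*s - 9 + 9*e^(-3*s))/(12*s^2), still 0/0.
Apply L'Hôpital: lim (27 - 27*e^(-3*s))/(24*s), still 0/0.
After 4 applications of L'Hôpital's rule the quotient is (81*e^(-3*s))/(24); substituting s = 0 gives 27/8.

27/8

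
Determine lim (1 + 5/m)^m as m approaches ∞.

Write it as [(1 + 5/m)^m]^(1) · (1 + 5/m)^(0). The bracketed term tends to e^(5) and the second factor to 1, so the limit is e^(5).

e^(5)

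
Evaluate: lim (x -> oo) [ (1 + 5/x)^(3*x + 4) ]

e^(15)

Write it as [(1 + 5/x)^x]^(3) · (1 + 5/x)^(4). The bracketed term tends to e^(5) and the second factor to 1, so the limit is e^(15).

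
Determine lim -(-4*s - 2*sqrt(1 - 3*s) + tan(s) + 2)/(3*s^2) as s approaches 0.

-3/4

Substitution gives 0/0; apply L'Hôpital's rule 2 times.
After differentiating numerator and denominator 2 times the quotient is (2*tan(s)/cos(s)^2 + 9/(2*(1 - 3*s)^(3/2)))/(-6); at s = 0 this is -3/4.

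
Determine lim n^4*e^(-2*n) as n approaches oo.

0

Write as n^4/e^{2n}, an ∞/∞ form.
Exponential growth dominates any polynomial, so repeated L'Hôpital (or the standard result) gives 0.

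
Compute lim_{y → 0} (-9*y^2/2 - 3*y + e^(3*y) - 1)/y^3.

9/2

Direct substitution gives 0/0.
Apply L'Hôpital: lim (-9*y + 3*e^(3*y) - 3)/(3*y^2), still 0/0.
Apply L'Hôpital: lim (9*e^(3*y) - 9)/(6*y), still 0/0.
After 3 applications of L'Hôpital's rule the quotient is (27*e^(3*y))/(6); substituting y = 0 gives 9/2.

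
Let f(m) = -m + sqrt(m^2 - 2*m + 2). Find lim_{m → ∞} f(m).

An ∞ − ∞ form. Rationalising with the conjugate, the difference becomes (-2m + 2) / (√(m^2 - 2*m + 2) + m).
For large m the denominator behaves like 2·m, so the quotient tends to -2/2 = -1.

-1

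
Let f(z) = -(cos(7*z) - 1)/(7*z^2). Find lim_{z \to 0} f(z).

7/2

Direct substitution gives 0/0.
Apply L'Hôpital: lim (-7*sin(7*z))/(-14*z), still 0/0.
After 2 applications of L'Hôpital's rule the quotient is (-49*cos(7*z))/(-14); substituting z = 0 gives 7/2.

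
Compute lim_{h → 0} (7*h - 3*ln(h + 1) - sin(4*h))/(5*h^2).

3/10

Substitution gives 0/0; apply L'Hôpital's rule 2 times.
After differentiating numerator and denominator 2 times the quotient is (16*sin(4*h) + 3/(h + 1)^2)/(10); at h = 0 this is 3/10.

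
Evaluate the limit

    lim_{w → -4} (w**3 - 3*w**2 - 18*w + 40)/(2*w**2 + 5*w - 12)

-54/11

Direct substitution gives 0/0, so factor. Both numerator and denominator have (w + 4) as a factor.
After cancelling, the expression reduces to (w^2 - 7*w + 10)/(2*w - 3).
Substituting w = -4 gives -54/11.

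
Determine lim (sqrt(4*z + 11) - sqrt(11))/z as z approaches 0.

2*√(11)/11

Substitution gives 0/0. Multiply numerator and denominator by the conjugate √(11 + 4z) + √11.
The numerator becomes (11 + 4z) − 11 = 4z, so the expression simplifies to 4/(√(11 + 4z) + √11).
Letting z → 0 gives 4/(2√11) = 2*√(11)/11.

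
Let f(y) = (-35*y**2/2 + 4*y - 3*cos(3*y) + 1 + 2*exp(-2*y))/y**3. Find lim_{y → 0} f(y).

-8/3

Substitution gives 0/0 (the numerator vanishes to order 3).
Expand each term to order y^3: the coefficient of y^3 in 2·e^(-2y) is -8/3 and in -3·cos(3y) is 0.
Lower-order terms cancel with the polynomial part, so the numerator is (-8/3)·y^3 + o(y^3), and the limit is (-8/3)/(1) = -8/3.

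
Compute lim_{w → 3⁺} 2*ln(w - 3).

-∞

As w → 3⁺, w - 3 → 0⁺ and ln(w - 3) → −∞.
Multiplying by 2 gives -∞.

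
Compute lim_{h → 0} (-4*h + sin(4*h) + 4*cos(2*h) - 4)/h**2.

-8

Substitution gives 0/0 (the numerator vanishes to order 2).
Expand each term to order h^2: the coefficient of h^2 in 4·cos(2h) is -8 and in sin(4h) is 0.
Lower-order terms cancel with the polynomial part, so the numerator is (-8)·h^2 + o(h^2), and the limit is (-8)/(1) = -8.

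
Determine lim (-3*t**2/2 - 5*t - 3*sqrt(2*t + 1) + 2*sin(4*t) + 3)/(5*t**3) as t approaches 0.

-137/30

Substitution gives 0/0; apply L'Hôpital's rule 3 times.
After differentiating numerator and denominator 3 times the quotient is (-128*cos(4*t) - 9/(2*t + 1)^(5/2))/(30); at t = 0 this is -137/30.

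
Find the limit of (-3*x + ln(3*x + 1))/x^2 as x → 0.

-9/2

Direct substitution gives 0/0.
Apply L'Hôpital: lim (-3 + 3/(3*x + 1))/(2*x), still 0/0.
After 2 applications of L'Hôpital's rule the quotient is (-9/(3*x + 1)^2)/(2); substituting x = 0 gives -9/2.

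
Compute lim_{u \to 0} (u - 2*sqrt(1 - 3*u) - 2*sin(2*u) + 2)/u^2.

Substitution gives 0/0 (the numerator vanishes to order 2).
Expand each term to order u^2: the coefficient of u^2 in -2·sin(2u) is 0 and in -2·√(1 - 3u) is 9/4.
Lower-order terms cancel with the polynomial part, so the numerator is (9/4)·u^2 + o(u^2), and the limit is (9/4)/(1) = 9/4.

9/4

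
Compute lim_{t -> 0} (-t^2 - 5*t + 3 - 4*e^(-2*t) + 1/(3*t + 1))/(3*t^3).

Substitution gives 0/0 (the numerator vanishes to order 3).
Expand each term to order t^3: the coefficient of t^3 in -4·e^(-2t) is 16/3 and in 1/(1 + 3t) is -27.
Lower-order terms cancel with the polynomial part, so the numerator is (-65/3)·t^3 + o(t^3), and the limit is (-65/3)/(3) = -65/9.

-65/9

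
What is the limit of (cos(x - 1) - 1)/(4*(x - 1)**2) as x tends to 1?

Direct substitution gives 0/0.
Apply L'Hôpital: lim (-sin(x - 1))/(8*x - 8), still 0/0.
After 2 applications of L'Hôpital's rule the quotient is (-cos(x - 1))/(8); substituting x = 1 gives -1/8.

-1/8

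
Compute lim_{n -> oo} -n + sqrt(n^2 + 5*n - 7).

5/2

This has the form ∞ − ∞. Multiply and divide by the conjugate √(n^2 + 5*n - 7) + n.
That gives (5n - 7) / (√(n^2 + 5*n - 7) + n).
Divide numerator and denominator by n: the limit is 5/(2·1) = 5/2.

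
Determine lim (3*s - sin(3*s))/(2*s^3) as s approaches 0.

9/4

Direct substitution gives 0/0.
Apply L'Hôpital: lim (3 - 3*cos(3*s))/(6*s^2), still 0/0.
Apply L'Hôpital: lim (9*sin(3*s))/(12*s), still 0/0.
After 3 applications of L'Hôpital's rule the quotient is (27*cos(3*s))/(12); substituting s = 0 gives 9/4.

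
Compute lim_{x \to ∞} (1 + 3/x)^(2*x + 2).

e^(6)

The base → 1 and the exponent → ∞: a 1^∞ form.
Take logarithms: (2x + 2)·ln(1 + 3/x). Since ln(1+u) ~ u for small u, this behaves like (2x)·(3/x) → 6.
So the limit is e^(6).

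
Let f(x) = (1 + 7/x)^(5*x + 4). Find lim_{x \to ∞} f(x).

e^(35)

Let L be the limit and take ln: ln L = lim (5x + 4)·ln(1 + 7/x) = lim (5x + 4)·(7/x + O(1/x²)) = 35.
Hence L = e^(35).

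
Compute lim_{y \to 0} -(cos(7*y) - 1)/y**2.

49/2

Direct substitution gives 0/0.
Apply L'Hôpital: lim (-7*sin(7*y))/(-2*y), still 0/0.
After 2 applications of L'Hôpital's rule the quotient is (-49*cos(7*y))/(-2); substituting y = 0 gives 49/2.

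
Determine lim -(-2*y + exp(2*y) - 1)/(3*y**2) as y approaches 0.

Direct substitution gives 0/0.
Apply L'Hôpital: lim (2*e^(2*y) - 2)/(-6*y), still 0/0.
After 2 applications of L'Hôpital's rule the quotient is (4*e^(2*y))/(-6); substituting y = 0 gives -2/3.

-2/3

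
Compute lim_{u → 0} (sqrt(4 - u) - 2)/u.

-1/4

A 0/0 form; rationalise with √(4 - u) + √4. This collapses the numerator to -u, leaving -1/(√(4 - u) + √4) → -1/(2√4) = -1/4.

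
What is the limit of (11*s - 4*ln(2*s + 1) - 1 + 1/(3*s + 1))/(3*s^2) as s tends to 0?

17/3

Substitution gives 0/0; apply L'Hôpital's rule 2 times.
After differentiating numerator and denominator 2 times the quotient is (18/(3*s + 1)^3 + 16/(2*s + 1)^2)/(6); at s = 0 this is 17/3.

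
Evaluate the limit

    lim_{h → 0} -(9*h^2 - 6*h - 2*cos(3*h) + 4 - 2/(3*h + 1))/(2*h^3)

Substitution gives 0/0 (the numerator vanishes to order 3).
Expand each term to order h^3: the coefficient of h^3 in -2·1/(1 + 3h) is 54 and in -2·cos(3h) is 0.
Lower-order terms cancel with the polynomial part, so the numerator is (54)·h^3 + o(h^3), and the limit is (54)/(-2) = -27.

-27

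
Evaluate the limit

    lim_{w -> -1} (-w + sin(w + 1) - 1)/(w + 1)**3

Direct substitution gives 0/0.
Apply L'Hôpital: lim (cos(w + 1) - 1)/(3*(w + 1)^2), still 0/0.
Apply L'Hôpital: lim (-sin(w + 1))/(6*w + 6), still 0/0.
After 3 applications of L'Hôpital's rule the quotient is (-cos(w + 1))/(6); substituting w = -1 gives -1/6.

-1/6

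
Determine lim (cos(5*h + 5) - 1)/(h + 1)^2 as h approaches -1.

-25/2

Direct substitution gives 0/0.
Apply L'Hôpital: lim (-5*sin(5*h + 5))/(2*h + 2), still 0/0.
After 2 applications of L'Hôpital's rule the quotient is (-25*cos(5*h + 5))/(2); substituting h = -1 gives -25/2.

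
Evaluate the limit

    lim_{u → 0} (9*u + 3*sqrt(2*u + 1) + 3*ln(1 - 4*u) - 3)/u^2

Substitution gives 0/0 (the numerator vanishes to order 2).
Expand each term to order u^2: the coefficient of u^2 in 3·ln(1 - 4u) is -24 and in 3·√(1 + 2u) is -3/2.
Lower-order terms cancel with the polynomial part, so the numerator is (-51/2)·u^2 + o(u^2), and the limit is (-51/2)/(1) = -51/2.

-51/2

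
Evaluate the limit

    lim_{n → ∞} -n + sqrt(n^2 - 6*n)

-3

This has the form ∞ − ∞. Multiply and divide by the conjugate √(n^2 - 6*n) + n.
That gives (-6n) / (√(n^2 - 6*n) + n).
Divide numerator and denominator by n: the limit is -6/(2·1) = -3.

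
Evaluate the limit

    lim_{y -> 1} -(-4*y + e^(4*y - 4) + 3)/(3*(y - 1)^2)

-8/3

Direct substitution gives 0/0.
Apply L'Hôpital: lim (4*e^(4*y - 4) - 4)/(6 - 6*y), still 0/0.
After 2 applications of L'Hôpital's rule the quotient is (16*e^(4*y - 4))/(-6); substituting y = 1 gives -8/3.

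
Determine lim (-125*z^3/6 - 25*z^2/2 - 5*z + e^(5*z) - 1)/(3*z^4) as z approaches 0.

Direct substitution gives 0/0.
Apply L'Hôpital: lim (-125*z^2/2 - 25*z + 5*e^(5*z) - 5)/(12*z^3), still 0/0.
Apply L'Hôpital: lim (-125*z + 25*e^(5*z) - 25)/(36*z^2), still 0/0.
Apply L'Hôpital: lim (125*e^(5*z) - 125)/(72*z), still 0/0.
After 4 applications of L'Hôpital's rule the quotient is (625*e^(5*z))/(72); substituting z = 0 gives 625/72.

625/72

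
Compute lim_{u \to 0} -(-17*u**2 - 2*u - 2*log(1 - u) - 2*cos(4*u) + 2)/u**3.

Substitution gives 0/0 (the numerator vanishes to order 3).
Expand each term to order u^3: the coefficient of u^3 in -2·cos(4u) is 0 and in -2·ln(1 - u) is 2/3.
Lower-order terms cancel with the polynomial part, so the numerator is (2/3)·u^3 + o(u^3), and the limit is (2/3)/(-1) = -2/3.

-2/3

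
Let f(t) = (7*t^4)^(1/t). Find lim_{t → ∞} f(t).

1

Base → ∞ and exponent → 0: an ∞^0 form.
Take logs: (1/t)·ln(7·t^4) = (ln 7 + 4·ln t)/t → 0.
So the limit is e^0 = 1.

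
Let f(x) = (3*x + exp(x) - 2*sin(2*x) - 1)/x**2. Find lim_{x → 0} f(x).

1/2

Substitution gives 0/0 (the numerator vanishes to order 2).
Expand each term to order x^2: the coefficient of x^2 in -2·sin(2x) is 0 and in e^(x) is 1/2.
Lower-order terms cancel with the polynomial part, so the numerator is (1/2)·x^2 + o(x^2), and the limit is (1/2)/(1) = 1/2.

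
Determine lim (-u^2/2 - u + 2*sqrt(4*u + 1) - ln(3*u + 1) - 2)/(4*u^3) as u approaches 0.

-1/4

Substitution gives 0/0; apply L'Hôpital's rule 3 times.
After differentiating numerator and denominator 3 times the quotient is (48/(4*u + 1)^(5/2) - 54/(3*u + 1)^3)/(24); at u = 0 this is -1/4.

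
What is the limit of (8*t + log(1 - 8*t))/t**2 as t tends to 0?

-32

Direct substitution gives 0/0.
Apply L'Hôpital: lim (8 - 8/(1 - 8*t))/(2*t), still 0/0.
After 2 applications of L'Hôpital's rule the quotient is (-64/(1 - 8*t)^2)/(2); substituting t = 0 gives -32.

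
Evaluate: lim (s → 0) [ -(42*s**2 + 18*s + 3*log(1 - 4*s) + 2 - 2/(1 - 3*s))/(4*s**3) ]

59/2

Substitution gives 0/0; apply L'Hôpital's rule 3 times.
After differentiating numerator and denominator 3 times the quotient is (384/(4*s - 1)^3 - 324/(3*s - 1)^4)/(-24); at s = 0 this is 59/2.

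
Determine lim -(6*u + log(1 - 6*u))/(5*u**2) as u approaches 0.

18/5

Direct substitution gives 0/0.
Apply L'Hôpital: lim (6 - 6/(1 - 6*u))/(-10*u), still 0/0.
After 2 applications of L'Hôpital's rule the quotient is (-36/(1 - 6*u)^2)/(-10); substituting u = 0 gives 18/5.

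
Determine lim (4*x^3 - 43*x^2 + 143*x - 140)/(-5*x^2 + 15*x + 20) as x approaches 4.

Direct substitution gives 0/0, so factor. Both numerator and denominator have (x - 4) as a factor.
After cancelling, the expression reduces to (4*x^2 - 27*x + 35)/(-5*x - 5).
Substituting x = 4 gives 9/25.

9/25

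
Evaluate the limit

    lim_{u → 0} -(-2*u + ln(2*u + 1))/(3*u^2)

Direct substitution gives 0/0.
Apply L'Hôpital: lim (-2 + 2/(2*u + 1))/(-6*u), still 0/0.
After 2 applications of L'Hôpital's rule the quotient is (-4/(2*u + 1)^2)/(-6); substituting u = 0 gives 2/3.

2/3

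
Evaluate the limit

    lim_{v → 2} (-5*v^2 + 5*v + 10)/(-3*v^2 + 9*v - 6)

5

Since v = 2 makes numerator and denominator zero, (v - 2) divides both.
Cancelling it gives (-5*v - 5)/(3 - 3*v); now plug in v = 2 to get 5.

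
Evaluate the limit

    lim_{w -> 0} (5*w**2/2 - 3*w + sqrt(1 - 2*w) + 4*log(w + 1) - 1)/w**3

5/6

Substitution gives 0/0; apply L'Hôpital's rule 3 times.
After differentiating numerator and denominator 3 times the quotient is (8/(w + 1)^3 - 3/(1 - 2*w)^(5/2))/(6); at w = 0 this is 5/6.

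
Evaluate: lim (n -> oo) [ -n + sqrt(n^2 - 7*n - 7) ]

-7/2

This has the form ∞ − ∞. Multiply and divide by the conjugate √(n^2 - 7*n - 7) + n.
That gives (-7n - 7) / (√(n^2 - 7*n - 7) + n).
Divide numerator and denominator by n: the limit is -7/(2·1) = -7/2.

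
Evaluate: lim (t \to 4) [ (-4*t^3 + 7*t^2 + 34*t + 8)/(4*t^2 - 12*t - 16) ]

At t = 4 both the top and bottom vanish — a removable singularity. Factoring out (t - 4) from each leaves (-4*t^2 - 9*t - 2)/(4*t + 4), which at t = 4 equals -51/10.

-51/10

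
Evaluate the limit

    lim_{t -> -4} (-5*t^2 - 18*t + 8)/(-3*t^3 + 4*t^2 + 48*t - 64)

-11/64

Since t = -4 makes numerator and denominator zero, (t + 4) divides both.
Cancelling it gives (2 - 5*t)/(-3*t^2 + 16*t - 16); now plug in t = -4 to get -11/64.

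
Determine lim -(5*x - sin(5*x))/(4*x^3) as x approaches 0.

-125/24

Direct substitution gives 0/0.
Apply L'Hôpital: lim (5 - 5*cos(5*x))/(-12*x^2), still 0/0.
Apply L'Hôpital: lim (25*sin(5*x))/(-24*x), still 0/0.
After 3 applications of L'Hôpital's rule the quotient is (125*cos(5*x))/(-24); substituting x = 0 gives -125/24.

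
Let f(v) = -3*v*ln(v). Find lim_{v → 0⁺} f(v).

0

This is a 0·(−∞) form. Rewrite as -3·ln(v) / v^(−1) and apply L'Hôpital:
the derivative quotient is -3·(1/v) / (−1·v^(−2)) = (3/1)·v^1 → 0.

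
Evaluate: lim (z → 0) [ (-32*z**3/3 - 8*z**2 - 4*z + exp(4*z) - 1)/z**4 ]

Direct substitution gives 0/0.
Apply L'Hôpital: lim (-32*z^2 - 16*z + 4*e^(4*z) - 4)/(4*z^3), still 0/0.
Apply L'Hôpital: lim (-64*z + 16*e^(4*z) - 16)/(12*z^2), still 0/0.
Apply L'Hôpital: lim (64*e^(4*z) - 64)/(24*z), still 0/0.
After 4 applications of L'Hôpital's rule the quotient is (256*e^(4*z))/(24); substituting z = 0 gives 32/3.

32/3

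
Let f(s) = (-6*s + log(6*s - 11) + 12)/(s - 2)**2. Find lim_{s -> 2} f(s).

-18

Direct substitution gives 0/0.
Apply L'Hôpital: lim (-6 + 6/(6*s - 11))/(2*s - 4), still 0/0.
After 2 applications of L'Hôpital's rule the quotient is (-36/(6*s - 11)^2)/(2); substituting s = 2 gives -18.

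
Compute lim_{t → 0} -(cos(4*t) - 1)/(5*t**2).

8/5

Direct substitution gives 0/0.
Apply L'Hôpital: lim (-4*sin(4*t))/(-10*t), still 0/0.
After 2 applications of L'Hôpital's rule the quotient is (-16*cos(4*t))/(-10); substituting t = 0 gives 8/5.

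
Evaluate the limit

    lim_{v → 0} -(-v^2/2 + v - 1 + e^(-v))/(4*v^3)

Direct substitution gives 0/0.
Apply L'Hôpital: lim (-v + 1 - e^(-v))/(-12*v^2), still 0/0.
Apply L'Hôpital: lim (-1 + e^(-v))/(-24*v), still 0/0.
After 3 applications of L'Hôpital's rule the quotient is (-e^(-v))/(-24); substituting v = 0 gives 1/24.

1/24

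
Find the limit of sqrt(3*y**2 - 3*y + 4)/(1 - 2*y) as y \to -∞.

For large |y|, √(3*y^2 - 3*y + 4) ≈ √3·|y| and the denominator ≈ -2y.
Since y → −∞, |y| = −y, giving −√3/(-2) = √(3)/2.

√(3)/2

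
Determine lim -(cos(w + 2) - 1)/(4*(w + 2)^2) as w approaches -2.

Direct substitution gives 0/0.
Apply L'Hôpital: lim (-sin(w + 2))/(-8*w - 16), still 0/0.
After 2 applications of L'Hôpital's rule the quotient is (-cos(w + 2))/(-8); substituting w = -2 gives 1/8.

1/8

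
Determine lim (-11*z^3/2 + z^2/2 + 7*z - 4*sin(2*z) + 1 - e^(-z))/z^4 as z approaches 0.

-1/24

Substitution gives 0/0; apply L'Hôpital's rule 4 times.
After differentiating numerator and denominator 4 times the quotient is (-64*sin(2*z) - e^(-z))/(24); at z = 0 this is -1/24.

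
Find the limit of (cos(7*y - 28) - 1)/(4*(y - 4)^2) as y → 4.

Direct substitution gives 0/0.
Apply L'Hôpital: lim (-7*sin(7*y - 28))/(8*y - 32), still 0/0.
After 2 applications of L'Hôpital's rule the quotient is (-49*cos(7*y - 28))/(8); substituting y = 4 gives -49/8.

-49/8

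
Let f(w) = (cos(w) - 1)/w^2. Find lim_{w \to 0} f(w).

Direct substitution gives 0/0.
Apply L'Hôpital: lim (-sin(w))/(2*w), still 0/0.
After 2 applications of L'Hôpital's rule the quotient is (-cos(w))/(2); substituting w = 0 gives -1/2.

-1/2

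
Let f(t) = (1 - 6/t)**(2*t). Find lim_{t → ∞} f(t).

e^(-12)

Let L be the limit and take ln: ln L = lim (2t)·ln(1 - 6/t) = lim (2t)·(-6/t + O(1/t²)) = -12.
Hence L = e^(-12).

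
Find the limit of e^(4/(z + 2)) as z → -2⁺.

∞

As z → -2⁺, 4/(z + 2) → +∞, so e^(4/(z + 2)) → ∞.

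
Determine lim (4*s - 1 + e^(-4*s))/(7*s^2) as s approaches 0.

8/7

Direct substitution gives 0/0.
Apply L'Hôpital: lim (4 - 4*e^(-4*s))/(14*s), still 0/0.
After 2 applications of L'Hôpital's rule the quotient is (16*e^(-4*s))/(14); substituting s = 0 gives 8/7.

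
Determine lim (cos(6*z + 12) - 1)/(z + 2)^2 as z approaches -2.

Direct substitution gives 0/0.
Apply L'Hôpital: lim (-6*sin(6*z + 12))/(2*z + 4), still 0/0.
After 2 applications of L'Hôpital's rule the quotient is (-36*cos(6*z + 12))/(2); substituting z = -2 gives -18.

-18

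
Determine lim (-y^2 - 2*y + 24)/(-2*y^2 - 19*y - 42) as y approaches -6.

Since y = -6 makes numerator and denominator zero, (y + 6) divides both.
Cancelling it gives (4 - y)/(-2*y - 7); now plug in y = -6 to get 2.

2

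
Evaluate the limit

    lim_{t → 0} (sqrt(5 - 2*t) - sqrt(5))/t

Substitution gives 0/0. Multiply numerator and denominator by the conjugate √(5 - 2t) + √5.
The numerator becomes (5 - 2t) − 5 = -2t, so the expression simplifies to -2/(√(5 - 2t) + √5).
Letting t → 0 gives -2/(2√5) = -√(5)/5.

-√(5)/5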